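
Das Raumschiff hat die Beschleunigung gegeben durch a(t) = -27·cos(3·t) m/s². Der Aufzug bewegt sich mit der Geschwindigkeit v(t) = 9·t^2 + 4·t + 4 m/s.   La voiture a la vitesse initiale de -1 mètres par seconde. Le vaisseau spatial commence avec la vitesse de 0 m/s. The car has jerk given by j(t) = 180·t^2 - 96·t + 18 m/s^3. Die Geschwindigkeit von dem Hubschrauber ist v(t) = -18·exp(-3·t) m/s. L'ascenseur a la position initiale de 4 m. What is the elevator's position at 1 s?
We must find the integral of our velocity equation v(t) = 9·t^2 + 4·t + 4 1 time. Integrating velocity and using the initial condition x(0) = 4, we get x(t) = 3·t^3 + 2·t^2 + 4·t + 4. From the given position equation x(t) = 3·t^3 + 2·t^2 + 4·t + 4, we substitute t = 1 to get x = 13.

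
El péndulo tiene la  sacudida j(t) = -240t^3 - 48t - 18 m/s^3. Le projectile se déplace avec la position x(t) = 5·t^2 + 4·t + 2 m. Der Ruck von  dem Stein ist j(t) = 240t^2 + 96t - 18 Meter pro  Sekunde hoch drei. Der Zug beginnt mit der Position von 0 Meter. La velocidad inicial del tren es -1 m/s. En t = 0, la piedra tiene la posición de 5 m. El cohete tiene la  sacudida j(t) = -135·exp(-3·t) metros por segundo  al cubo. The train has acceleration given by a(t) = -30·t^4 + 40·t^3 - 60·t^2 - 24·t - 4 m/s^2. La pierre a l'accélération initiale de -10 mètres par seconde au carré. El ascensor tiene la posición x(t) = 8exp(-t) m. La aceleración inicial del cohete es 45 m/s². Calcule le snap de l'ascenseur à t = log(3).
Nous devons dériver notre équation de la position x(t) = 8·exp(-t) 4 fois. En prenant d/dt de x(t), nous trouvons v(t) = -8·exp(-t). En dérivant la vitesse, nous obtenons l'accélération: a(t) = 8·exp(-t). La dérivée de l'accélération donne le jerk: j(t) = -8·exp(-t). La dérivée du jerk donne le snap: s(t) = 8·exp(-t). De l'équation du snap s(t) = 8·exp(-t), nous substituons t = log(3) pour obtenir s = 8/3.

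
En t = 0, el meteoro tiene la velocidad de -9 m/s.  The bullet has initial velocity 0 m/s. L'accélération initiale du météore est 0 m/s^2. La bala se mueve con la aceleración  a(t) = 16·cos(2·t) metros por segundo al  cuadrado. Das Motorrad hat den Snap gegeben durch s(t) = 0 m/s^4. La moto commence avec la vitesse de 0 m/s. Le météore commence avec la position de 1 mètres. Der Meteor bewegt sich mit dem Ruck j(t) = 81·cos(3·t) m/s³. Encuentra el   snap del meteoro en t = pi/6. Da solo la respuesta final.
s(pi/6) = -243.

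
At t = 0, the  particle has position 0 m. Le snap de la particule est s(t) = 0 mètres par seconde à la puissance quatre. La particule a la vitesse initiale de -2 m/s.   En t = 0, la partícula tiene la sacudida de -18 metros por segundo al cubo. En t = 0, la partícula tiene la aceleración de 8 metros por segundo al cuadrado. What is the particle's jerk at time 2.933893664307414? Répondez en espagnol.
Debemos encontrar la antiderivada de nuestra ecuación del snap s(t) = 0 1 vez. Integrando el snap y usando la condición inicial j(0) = -18, obtenemos j(t) = -18. Tenemos la sacudida j(t) = -18. Sustituyendo t = 2.933893664307414: j(2.933893664307414) = -18.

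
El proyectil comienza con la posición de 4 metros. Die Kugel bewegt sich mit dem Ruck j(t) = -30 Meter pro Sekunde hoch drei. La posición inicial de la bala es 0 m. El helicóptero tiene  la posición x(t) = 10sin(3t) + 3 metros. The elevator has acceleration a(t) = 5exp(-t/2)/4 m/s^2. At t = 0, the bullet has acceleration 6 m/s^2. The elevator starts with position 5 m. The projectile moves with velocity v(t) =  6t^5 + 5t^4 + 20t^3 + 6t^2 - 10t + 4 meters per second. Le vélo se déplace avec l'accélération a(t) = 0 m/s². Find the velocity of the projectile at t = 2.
From the given velocity equation v(t) = 6·t^5 + 5·t^4 + 20·t^3 + 6·t^2 - 10·t + 4, we substitute t = 2 to get v = 440.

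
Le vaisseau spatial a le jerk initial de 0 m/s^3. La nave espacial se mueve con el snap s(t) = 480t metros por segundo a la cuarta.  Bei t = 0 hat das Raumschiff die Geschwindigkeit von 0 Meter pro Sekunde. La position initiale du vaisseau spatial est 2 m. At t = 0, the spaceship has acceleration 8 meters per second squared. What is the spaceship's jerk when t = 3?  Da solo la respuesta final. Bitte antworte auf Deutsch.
j(3) = 2160.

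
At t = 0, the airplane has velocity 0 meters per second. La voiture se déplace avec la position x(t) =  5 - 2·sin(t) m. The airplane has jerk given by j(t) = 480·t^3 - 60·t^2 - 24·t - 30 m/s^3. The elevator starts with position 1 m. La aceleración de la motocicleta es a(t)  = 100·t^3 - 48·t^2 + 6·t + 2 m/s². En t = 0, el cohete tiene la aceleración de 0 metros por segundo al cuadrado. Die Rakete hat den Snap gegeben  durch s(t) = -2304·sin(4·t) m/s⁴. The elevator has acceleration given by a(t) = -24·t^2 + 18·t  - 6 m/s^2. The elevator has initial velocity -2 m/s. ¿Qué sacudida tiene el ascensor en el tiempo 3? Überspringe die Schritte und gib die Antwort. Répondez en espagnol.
En t = 3, j = -126.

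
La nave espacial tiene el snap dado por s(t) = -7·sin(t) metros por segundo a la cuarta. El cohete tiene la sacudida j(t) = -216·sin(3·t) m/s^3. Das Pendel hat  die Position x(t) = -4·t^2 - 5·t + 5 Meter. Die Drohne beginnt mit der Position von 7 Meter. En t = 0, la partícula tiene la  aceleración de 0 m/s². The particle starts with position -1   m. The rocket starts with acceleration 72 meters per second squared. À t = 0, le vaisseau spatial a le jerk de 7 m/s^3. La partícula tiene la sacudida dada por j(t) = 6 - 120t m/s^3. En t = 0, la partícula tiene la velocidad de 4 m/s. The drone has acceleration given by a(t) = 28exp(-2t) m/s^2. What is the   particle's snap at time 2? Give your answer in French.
En partant du jerk j(t) = 6 - 120·t, nous prenons 1 dérivée. La dérivée du jerk donne le snap: s(t) = -120. En utilisant s(t) = -120 et en substituant t = 2, nous trouvons s = -120.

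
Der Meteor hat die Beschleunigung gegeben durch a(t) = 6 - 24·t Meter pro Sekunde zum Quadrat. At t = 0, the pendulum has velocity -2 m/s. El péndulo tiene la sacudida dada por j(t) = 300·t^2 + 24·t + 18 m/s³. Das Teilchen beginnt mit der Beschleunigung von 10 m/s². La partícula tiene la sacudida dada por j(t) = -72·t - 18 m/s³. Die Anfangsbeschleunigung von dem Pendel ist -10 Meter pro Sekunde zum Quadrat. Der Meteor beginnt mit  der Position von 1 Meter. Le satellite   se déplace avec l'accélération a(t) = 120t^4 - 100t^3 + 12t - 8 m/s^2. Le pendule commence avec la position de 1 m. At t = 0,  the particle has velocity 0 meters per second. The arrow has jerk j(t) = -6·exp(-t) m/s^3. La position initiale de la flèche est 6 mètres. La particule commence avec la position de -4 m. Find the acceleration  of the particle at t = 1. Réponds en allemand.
Ausgehend von dem Ruck j(t) = -72·t - 18, nehmen wir 1 Integral. Das Integral von dem Ruck, mit a(0) = 10, ergibt die Beschleunigung: a(t) = -36·t^2 - 18·t + 10. Mit a(t) = -36·t^2 - 18·t + 10 und Einsetzen von t = 1, finden wir a = -44.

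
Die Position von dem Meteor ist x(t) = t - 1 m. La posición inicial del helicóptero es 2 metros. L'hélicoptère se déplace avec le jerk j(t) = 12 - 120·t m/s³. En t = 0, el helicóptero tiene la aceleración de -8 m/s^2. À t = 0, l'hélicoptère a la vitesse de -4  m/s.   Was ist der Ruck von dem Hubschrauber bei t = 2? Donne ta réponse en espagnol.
Usando j(t) = 12 - 120·t y sustituyendo t = 2, encontramos j = -228.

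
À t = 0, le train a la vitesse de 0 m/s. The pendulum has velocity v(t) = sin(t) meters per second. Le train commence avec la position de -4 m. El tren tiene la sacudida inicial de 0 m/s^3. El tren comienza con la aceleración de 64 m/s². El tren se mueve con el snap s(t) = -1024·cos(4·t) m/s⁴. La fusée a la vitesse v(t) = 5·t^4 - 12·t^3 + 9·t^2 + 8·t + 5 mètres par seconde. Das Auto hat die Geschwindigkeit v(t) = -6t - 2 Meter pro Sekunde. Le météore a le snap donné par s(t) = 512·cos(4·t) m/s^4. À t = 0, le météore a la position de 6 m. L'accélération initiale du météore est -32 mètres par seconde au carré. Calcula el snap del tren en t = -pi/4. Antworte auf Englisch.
Using s(t) = -1024·cos(4·t) and substituting t = -pi/4, we find s = 1024.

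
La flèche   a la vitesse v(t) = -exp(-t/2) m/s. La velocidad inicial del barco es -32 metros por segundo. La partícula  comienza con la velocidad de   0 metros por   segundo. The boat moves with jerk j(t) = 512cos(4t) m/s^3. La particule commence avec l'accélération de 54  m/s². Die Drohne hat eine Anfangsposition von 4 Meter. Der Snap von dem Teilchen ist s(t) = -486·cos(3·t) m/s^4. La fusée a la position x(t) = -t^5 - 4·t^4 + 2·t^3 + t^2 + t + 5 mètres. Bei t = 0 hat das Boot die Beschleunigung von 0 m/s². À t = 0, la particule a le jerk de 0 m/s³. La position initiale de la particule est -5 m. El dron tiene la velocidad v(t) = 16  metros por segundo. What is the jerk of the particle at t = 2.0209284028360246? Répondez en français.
Pour résoudre ceci, nous devons prendre 1 primitive de notre équation du snap s(t) = -486·cos(3·t). En intégrant le snap et en utilisant la condition initiale j(0) = 0, nous obtenons j(t) = -162·sin(3·t). En utilisant j(t) = -162·sin(3·t) et en substituant t = 2.0209284028360246, nous trouvons j = 35.4164498619894.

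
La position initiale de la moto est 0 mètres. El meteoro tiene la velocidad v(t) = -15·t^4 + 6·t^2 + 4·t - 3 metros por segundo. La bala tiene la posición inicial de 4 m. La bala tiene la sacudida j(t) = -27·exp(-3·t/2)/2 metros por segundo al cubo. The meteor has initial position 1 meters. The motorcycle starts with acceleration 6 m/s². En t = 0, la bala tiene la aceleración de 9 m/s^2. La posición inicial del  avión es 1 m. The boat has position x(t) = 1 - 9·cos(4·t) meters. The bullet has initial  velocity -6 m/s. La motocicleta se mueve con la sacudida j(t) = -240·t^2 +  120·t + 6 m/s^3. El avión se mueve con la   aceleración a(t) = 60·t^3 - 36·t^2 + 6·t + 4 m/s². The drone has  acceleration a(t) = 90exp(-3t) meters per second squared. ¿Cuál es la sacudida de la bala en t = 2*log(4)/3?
Tenemos la sacudida j(t) = -27·exp(-3·t/2)/2. Sustituyendo t = 2*log(4)/3: j(2*log(4)/3) = -27/8.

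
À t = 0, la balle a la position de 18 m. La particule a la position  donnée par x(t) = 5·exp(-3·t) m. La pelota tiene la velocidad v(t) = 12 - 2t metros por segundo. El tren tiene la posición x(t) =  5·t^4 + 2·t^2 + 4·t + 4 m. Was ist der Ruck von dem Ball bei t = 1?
Um dies zu lösen, müssen wir 2 Ableitungen unserer Gleichung für die Geschwindigkeit v(t) = 12 - 2·t nehmen. Mit d/dt von v(t) finden wir a(t) = -2. Mit d/dt von a(t) finden wir j(t) = 0. Aus der Gleichung für den Ruck j(t) = 0, setzen wir t = 1 ein und erhalten j = 0.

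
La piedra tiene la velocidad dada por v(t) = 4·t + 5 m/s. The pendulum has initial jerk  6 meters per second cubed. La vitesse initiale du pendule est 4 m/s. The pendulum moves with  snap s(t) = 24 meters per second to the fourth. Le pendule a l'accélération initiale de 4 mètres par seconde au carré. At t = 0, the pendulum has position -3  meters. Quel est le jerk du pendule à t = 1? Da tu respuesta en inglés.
Starting from snap s(t) = 24, we take 1 integral. Taking ∫s(t)dt and applying j(0) = 6, we find j(t) = 24·t + 6. From the given jerk equation j(t) = 24·t + 6, we substitute t = 1 to get j = 30.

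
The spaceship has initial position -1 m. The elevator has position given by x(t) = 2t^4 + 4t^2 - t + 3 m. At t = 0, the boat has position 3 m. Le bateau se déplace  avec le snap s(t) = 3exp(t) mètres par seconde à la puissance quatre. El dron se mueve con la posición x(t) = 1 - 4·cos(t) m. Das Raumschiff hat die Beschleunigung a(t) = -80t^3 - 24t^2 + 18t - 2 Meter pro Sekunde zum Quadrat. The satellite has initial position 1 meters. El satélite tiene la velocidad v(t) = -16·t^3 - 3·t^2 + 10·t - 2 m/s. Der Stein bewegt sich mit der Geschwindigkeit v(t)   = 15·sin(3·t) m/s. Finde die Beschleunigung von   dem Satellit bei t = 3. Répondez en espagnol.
Para resolver esto, necesitamos tomar 1 derivada de nuestra ecuación de la velocidad v(t) = -16·t^3 - 3·t^2 + 10·t - 2. Tomando d/dt de v(t), encontramos a(t) = -48·t^2 - 6·t + 10. De la ecuación de la aceleración a(t) = -48·t^2 - 6·t + 10, sustituimos t = 3 para obtener a = -440.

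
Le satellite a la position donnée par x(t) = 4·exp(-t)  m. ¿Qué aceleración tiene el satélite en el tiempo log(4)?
Debemos derivar nuestra ecuación de la posición x(t) = 4·exp(-t) 2 veces. Tomando d/dt de x(t), encontramos v(t) = -4·exp(-t). Derivando la velocidad, obtenemos la aceleración: a(t) = 4·exp(-t). Tenemos la aceleración a(t) = 4·exp(-t). Sustituyendo t = log(4): a(log(4)) = 1.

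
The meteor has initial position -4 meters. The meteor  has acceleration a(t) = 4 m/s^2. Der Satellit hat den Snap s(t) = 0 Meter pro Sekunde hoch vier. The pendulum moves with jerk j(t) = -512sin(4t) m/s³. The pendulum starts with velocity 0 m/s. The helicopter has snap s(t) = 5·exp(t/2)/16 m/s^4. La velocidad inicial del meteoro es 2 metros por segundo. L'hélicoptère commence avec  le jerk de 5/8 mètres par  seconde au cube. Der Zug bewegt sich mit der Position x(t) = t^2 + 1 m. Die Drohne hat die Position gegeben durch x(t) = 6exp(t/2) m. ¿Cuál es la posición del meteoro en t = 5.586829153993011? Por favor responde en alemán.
Um dies zu lösen, müssen wir 2 Integrale unserer Gleichung für die Beschleunigung a(t) = 4 finden. Die Stammfunktion von der Beschleunigung, mit v(0) = 2, ergibt die Geschwindigkeit: v(t) = 4·t + 2. Das Integral von der Geschwindigkeit ist die Position. Mit x(0) = -4 erhalten wir x(t) = 2·t^2 + 2·t - 4. Wir haben die Position x(t) = 2·t^2 + 2·t - 4. Durch Einsetzen von t = 5.586829153993011: x(5.586829153993011) = 69.5989782997985.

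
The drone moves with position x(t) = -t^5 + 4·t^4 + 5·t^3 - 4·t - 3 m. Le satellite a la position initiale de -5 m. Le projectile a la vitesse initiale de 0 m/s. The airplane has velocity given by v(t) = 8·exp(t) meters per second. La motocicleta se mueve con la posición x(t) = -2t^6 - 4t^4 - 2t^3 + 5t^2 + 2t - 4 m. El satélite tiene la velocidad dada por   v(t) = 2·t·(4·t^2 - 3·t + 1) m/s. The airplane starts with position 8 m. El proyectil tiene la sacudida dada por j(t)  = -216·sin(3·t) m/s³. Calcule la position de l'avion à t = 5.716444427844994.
Nous devons trouver l'intégrale de notre équation de la vitesse v(t) = 8·exp(t) 1 fois. L'intégrale de la vitesse, avec x(0) = 8, donne la position: x(t) = 8·exp(t). En utilisant x(t) = 8·exp(t) et en substituant t = 5.716444427844994, nous trouvons x = 2430.58189231166.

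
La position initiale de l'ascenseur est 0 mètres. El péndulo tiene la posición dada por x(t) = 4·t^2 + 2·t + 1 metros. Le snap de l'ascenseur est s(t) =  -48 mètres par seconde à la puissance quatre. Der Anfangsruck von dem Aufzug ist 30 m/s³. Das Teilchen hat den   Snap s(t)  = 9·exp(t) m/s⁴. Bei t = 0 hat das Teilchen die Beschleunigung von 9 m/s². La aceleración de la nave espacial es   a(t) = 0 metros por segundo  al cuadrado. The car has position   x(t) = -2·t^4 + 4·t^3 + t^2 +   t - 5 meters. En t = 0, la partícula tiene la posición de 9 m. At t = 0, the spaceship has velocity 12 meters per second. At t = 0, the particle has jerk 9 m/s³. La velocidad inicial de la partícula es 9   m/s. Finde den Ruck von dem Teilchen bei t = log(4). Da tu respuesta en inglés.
To find the answer, we compute 1 integral of s(t) = 9·exp(t). The antiderivative of snap, with j(0) = 9, gives jerk: j(t) = 9·exp(t). Using j(t) = 9·exp(t) and substituting t = log(4), we find j = 36.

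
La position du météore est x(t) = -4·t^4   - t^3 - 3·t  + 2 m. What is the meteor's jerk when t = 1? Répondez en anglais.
Starting from position x(t) = -4·t^4 - t^3 - 3·t + 2, we take 3 derivatives. Differentiating position, we get velocity: v(t) = -16·t^3 - 3·t^2 - 3. The derivative of velocity gives acceleration: a(t) = -48·t^2 - 6·t. Taking d/dt of a(t), we find j(t) = -96·t - 6. From the given jerk equation j(t) = -96·t - 6, we substitute t = 1 to get j = -102.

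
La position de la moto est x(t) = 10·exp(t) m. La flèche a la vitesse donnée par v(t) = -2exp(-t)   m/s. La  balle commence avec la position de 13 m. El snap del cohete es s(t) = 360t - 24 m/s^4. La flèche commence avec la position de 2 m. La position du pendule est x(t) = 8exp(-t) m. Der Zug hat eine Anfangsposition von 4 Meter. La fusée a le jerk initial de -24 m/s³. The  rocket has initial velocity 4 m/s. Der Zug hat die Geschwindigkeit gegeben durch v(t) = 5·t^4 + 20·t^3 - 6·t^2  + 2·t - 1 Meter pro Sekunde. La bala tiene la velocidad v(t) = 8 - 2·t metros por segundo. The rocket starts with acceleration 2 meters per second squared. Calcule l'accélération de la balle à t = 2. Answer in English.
We must differentiate our velocity equation v(t) = 8 - 2·t 1 time. The derivative of velocity gives acceleration: a(t) = -2. We have acceleration a(t) = -2. Substituting t = 2: a(2) = -2.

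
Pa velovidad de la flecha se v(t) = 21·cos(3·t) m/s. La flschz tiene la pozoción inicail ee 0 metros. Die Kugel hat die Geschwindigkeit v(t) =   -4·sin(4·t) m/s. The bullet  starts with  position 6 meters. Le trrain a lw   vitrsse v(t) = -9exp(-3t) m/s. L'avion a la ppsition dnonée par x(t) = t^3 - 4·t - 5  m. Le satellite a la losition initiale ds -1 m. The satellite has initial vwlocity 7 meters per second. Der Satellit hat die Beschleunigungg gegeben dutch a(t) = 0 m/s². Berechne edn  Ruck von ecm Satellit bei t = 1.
Wir müssen unsere Gleichung für die Beschleunigung a(t) = 0 1-mal ableiten. Die Ableitung von der Beschleunigung ergibt den Ruck: j(t) = 0. Mit j(t) = 0 und Einsetzen von t = 1, finden wir j = 0.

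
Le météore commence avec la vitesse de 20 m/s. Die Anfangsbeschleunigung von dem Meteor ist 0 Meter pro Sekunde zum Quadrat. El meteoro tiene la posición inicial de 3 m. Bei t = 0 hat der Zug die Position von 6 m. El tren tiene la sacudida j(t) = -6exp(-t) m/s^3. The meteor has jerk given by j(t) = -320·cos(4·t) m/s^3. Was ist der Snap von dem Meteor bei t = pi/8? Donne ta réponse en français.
En partant du jerk j(t) = -320·cos(4·t), nous prenons 1 dérivée. En prenant d/dt de j(t), nous trouvons s(t) = 1280·sin(4·t). De l'équation du snap s(t) = 1280·sin(4·t), nous substituons t = pi/8 pour obtenir s = 1280.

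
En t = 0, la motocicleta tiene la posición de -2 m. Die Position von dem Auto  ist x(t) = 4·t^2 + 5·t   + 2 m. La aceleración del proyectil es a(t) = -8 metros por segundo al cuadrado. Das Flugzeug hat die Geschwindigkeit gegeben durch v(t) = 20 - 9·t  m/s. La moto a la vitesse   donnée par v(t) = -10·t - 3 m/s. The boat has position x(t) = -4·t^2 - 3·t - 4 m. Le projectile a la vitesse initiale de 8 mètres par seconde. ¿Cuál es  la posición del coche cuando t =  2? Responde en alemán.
Aus der Gleichung für die Position x(t) = 4·t^2 + 5·t + 2, setzen wir t = 2 ein und erhalten x = 28.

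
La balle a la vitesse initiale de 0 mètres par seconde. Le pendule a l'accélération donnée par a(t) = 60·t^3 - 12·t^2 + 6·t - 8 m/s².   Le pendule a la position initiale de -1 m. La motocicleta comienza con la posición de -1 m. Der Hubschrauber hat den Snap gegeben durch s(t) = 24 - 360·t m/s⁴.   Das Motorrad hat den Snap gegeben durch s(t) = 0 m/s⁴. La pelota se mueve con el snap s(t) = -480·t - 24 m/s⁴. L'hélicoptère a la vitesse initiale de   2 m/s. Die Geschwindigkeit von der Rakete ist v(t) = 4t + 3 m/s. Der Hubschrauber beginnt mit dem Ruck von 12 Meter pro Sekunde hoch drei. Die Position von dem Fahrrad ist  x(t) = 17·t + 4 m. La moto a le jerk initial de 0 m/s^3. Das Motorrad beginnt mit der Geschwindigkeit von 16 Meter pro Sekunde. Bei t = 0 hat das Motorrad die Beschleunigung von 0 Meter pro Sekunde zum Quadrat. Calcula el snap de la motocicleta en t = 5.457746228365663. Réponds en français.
En utilisant s(t) = 0 et en substituant t = 5.457746228365663, nous trouvons s = 0.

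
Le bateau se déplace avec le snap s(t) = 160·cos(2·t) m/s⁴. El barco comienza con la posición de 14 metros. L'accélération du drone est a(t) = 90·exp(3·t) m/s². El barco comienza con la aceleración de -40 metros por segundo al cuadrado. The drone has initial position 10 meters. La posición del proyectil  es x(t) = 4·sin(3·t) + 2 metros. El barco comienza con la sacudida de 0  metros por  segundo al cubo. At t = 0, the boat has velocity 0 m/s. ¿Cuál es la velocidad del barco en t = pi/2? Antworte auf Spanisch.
Para resolver esto, necesitamos tomar 3 integrales de nuestra ecuación del snap s(t) = 160·cos(2·t). La integral del snap, con j(0) = 0, da la sacudida: j(t) = 80·sin(2·t). Tomando ∫j(t)dt y aplicando a(0) = -40, encontramos a(t) = -40·cos(2·t). Tomando ∫a(t)dt y aplicando v(0) = 0, encontramos v(t) = -20·sin(2·t). Tenemos la velocidad v(t) = -20·sin(2·t). Sustituyendo t = pi/2: v(pi/2) = 0.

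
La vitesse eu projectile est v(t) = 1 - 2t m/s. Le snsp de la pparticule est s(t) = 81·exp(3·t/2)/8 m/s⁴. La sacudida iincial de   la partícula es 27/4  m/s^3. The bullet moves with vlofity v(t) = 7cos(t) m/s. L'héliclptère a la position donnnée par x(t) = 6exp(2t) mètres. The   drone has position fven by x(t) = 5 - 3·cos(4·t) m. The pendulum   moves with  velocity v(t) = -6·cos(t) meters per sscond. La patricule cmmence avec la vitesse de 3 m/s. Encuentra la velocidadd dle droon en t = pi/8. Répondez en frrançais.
En partant de la position x(t) = 5 - 3·cos(4·t), nous prenons 1 dérivée. La dérivée de la position donne la vitesse: v(t) = 12·sin(4·t). En utilisant v(t) = 12·sin(4·t) et en substituant t = pi/8, nous trouvons v = 12.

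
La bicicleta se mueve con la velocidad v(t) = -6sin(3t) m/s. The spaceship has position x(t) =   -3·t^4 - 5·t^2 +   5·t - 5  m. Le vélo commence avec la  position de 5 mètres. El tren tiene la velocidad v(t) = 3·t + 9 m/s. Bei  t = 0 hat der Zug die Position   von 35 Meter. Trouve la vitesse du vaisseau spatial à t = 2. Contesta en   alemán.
Wir müssen unsere Gleichung für die Position x(t) = -3·t^4 - 5·t^2 + 5·t - 5 1-mal ableiten. Durch Ableiten von der Position erhalten wir die Geschwindigkeit: v(t) = -12·t^3 - 10·t + 5. Wir haben die Geschwindigkeit v(t) = -12·t^3 - 10·t + 5. Durch Einsetzen von t = 2: v(2) = -111.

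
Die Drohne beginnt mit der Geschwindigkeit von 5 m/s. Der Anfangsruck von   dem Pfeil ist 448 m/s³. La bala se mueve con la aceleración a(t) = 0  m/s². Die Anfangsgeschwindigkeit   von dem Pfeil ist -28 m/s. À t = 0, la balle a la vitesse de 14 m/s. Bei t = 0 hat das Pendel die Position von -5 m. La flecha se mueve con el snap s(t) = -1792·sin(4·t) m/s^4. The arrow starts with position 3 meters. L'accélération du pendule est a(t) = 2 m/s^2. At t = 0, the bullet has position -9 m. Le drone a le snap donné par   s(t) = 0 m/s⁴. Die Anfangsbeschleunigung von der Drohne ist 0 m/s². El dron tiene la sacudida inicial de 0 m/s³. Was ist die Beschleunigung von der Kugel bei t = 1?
Aus der Gleichung für die Beschleunigung a(t) = 0, setzen wir t = 1 ein und erhalten a = 0.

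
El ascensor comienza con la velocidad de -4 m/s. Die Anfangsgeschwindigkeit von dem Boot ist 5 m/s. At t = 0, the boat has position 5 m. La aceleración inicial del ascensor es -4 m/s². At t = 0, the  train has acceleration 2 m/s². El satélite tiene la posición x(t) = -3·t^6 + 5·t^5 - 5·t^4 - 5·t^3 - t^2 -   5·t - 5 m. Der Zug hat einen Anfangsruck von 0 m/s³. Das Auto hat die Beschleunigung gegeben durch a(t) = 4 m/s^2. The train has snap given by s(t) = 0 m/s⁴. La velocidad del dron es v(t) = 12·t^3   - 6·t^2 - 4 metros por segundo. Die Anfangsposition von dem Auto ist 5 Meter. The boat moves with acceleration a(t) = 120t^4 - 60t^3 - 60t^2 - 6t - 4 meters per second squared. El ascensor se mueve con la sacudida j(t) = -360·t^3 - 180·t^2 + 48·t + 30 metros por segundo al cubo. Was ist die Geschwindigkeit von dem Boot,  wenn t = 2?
Wir müssen das Integral unserer Gleichung für die Beschleunigung a(t) = 120·t^4 - 60·t^3 - 60·t^2 - 6·t - 4 1-mal finden. Das Integral von der Beschleunigung, mit v(0) = 5, ergibt die Geschwindigkeit: v(t) = 24·t^5 - 15·t^4 - 20·t^3 - 3·t^2 - 4·t + 5. Aus der Gleichung für die Geschwindigkeit v(t) = 24·t^5 - 15·t^4 - 20·t^3 - 3·t^2 - 4·t + 5, setzen wir t = 2 ein und erhalten v = 353.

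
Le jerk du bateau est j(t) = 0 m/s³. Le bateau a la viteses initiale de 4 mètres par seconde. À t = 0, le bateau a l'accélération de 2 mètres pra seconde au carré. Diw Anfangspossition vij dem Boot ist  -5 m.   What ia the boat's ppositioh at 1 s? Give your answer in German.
Wir müssen das Integral unserer Gleichung für den Ruck j(t) = 0 3-mal finden. Durch Integration von dem Ruck und Verwendung der Anfangsbedingung a(0) = 2, erhalten wir a(t) = 2. Die Stammfunktion von der Beschleunigung ist die Geschwindigkeit. Mit v(0) = 4 erhalten wir v(t) = 2·t + 4. Durch Integration von der Geschwindigkeit und Verwendung der Anfangsbedingung x(0) = -5, erhalten wir x(t) = t^2 + 4·t - 5. Mit x(t) = t^2 + 4·t - 5 und Einsetzen von t = 1, finden wir x = 0.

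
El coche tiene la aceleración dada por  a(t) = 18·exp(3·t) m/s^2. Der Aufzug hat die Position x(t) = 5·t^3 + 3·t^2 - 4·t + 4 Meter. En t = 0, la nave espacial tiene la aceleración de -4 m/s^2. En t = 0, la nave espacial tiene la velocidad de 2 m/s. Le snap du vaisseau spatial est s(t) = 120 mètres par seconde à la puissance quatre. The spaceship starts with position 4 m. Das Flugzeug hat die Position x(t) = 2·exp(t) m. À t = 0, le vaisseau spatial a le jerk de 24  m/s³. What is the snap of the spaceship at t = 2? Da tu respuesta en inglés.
We have snap s(t) = 120. Substituting t = 2: s(2) = 120.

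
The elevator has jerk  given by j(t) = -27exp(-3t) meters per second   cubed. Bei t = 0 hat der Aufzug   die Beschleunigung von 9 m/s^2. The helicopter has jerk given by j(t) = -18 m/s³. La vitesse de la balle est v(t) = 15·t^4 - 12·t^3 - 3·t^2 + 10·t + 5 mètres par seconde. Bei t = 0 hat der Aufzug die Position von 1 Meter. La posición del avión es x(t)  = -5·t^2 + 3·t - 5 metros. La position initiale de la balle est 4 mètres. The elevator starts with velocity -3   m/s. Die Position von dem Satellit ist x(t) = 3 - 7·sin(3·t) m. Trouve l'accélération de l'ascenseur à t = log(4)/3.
Nous devons intégrer notre équation du jerk j(t) = -27·exp(-3·t) 1 fois. En prenant ∫j(t)dt et en appliquant a(0) = 9, nous trouvons a(t) = 9·exp(-3·t). De l'équation de l'accélération a(t) = 9·exp(-3·t), nous substituons t = log(4)/3 pour obtenir a = 9/4.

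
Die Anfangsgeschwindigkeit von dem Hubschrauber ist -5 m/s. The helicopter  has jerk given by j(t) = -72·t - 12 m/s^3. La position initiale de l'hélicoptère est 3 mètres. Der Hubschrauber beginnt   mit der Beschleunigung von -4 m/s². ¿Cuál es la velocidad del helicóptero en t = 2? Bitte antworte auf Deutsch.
Wir müssen unsere Gleichung für den Ruck j(t) = -72·t - 12 2-mal integrieren. Durch Integration von dem Ruck und Verwendung der Anfangsbedingung a(0) = -4, erhalten wir a(t) = -36·t^2 - 12·t - 4. Das Integral von der Beschleunigung ist die Geschwindigkeit. Mit v(0) = -5 erhalten wir v(t) = -12·t^3 - 6·t^2 - 4·t - 5. Mit v(t) = -12·t^3 - 6·t^2 - 4·t - 5 und Einsetzen von t = 2, finden wir v = -133.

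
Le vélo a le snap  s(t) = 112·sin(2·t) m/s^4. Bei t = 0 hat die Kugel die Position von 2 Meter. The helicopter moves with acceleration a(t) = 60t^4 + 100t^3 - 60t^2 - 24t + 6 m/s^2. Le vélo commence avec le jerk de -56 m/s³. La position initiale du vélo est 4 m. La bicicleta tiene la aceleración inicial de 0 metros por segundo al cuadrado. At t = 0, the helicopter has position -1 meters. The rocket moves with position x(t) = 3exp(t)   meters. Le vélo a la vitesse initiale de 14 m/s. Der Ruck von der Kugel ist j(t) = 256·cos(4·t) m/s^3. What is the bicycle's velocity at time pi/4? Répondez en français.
Nous devons trouver la primitive de notre équation du snap s(t) = 112·sin(2·t) 3 fois. En intégrant le snap et en utilisant la condition initiale j(0) = -56, nous obtenons j(t) = -56·cos(2·t). La primitive du jerk est l'accélération. En utilisant a(0) = 0, nous obtenons a(t) = -28·sin(2·t). La primitive de l'accélération est la vitesse. En utilisant v(0) = 14, nous obtenons v(t) = 14·cos(2·t). De l'équation de la vitesse v(t) = 14·cos(2·t), nous substituons t = pi/4 pour obtenir v = 0.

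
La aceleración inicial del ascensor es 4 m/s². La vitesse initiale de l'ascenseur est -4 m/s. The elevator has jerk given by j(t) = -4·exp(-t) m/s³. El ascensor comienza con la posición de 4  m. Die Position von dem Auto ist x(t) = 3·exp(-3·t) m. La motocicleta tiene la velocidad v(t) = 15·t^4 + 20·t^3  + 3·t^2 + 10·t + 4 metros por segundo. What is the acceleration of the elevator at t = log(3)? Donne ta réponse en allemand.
Wir müssen die Stammfunktion unserer Gleichung für den Ruck j(t) = -4·exp(-t) 1-mal finden. Das Integral von dem Ruck ist die Beschleunigung. Mit a(0) = 4 erhalten wir a(t) = 4·exp(-t). Mit a(t) = 4·exp(-t) und Einsetzen von t = log(3), finden wir a = 4/3.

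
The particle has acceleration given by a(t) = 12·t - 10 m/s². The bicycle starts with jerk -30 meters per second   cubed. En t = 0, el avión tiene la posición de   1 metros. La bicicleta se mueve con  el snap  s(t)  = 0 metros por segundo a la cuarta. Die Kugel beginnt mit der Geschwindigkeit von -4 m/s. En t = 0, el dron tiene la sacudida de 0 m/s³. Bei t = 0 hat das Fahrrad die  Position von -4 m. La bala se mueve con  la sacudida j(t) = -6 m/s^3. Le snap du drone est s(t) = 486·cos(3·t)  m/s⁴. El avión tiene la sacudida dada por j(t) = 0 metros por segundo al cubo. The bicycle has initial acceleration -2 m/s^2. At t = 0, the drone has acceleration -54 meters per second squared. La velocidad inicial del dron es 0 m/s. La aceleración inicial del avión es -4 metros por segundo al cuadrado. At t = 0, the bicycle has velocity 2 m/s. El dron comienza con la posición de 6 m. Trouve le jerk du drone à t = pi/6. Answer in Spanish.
Para resolver esto, necesitamos tomar 1 antiderivada de nuestra ecuación del snap s(t) = 486·cos(3·t). La antiderivada del snap es la sacudida. Usando j(0) = 0, obtenemos j(t) = 162·sin(3·t). De la ecuación de la sacudida j(t) = 162·sin(3·t), sustituimos t = pi/6 para obtener j = 162.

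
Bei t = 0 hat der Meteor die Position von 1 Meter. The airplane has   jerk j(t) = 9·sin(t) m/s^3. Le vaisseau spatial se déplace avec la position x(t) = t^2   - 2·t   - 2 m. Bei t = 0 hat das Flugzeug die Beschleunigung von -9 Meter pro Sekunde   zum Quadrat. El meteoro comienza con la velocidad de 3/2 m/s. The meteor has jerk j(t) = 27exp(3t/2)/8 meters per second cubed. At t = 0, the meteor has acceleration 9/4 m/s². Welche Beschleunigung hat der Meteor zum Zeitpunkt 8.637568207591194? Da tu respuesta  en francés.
Nous devons trouver la primitive de notre équation du jerk j(t) = 27·exp(3·t/2)/8 1 fois. La primitive du jerk, avec a(0) = 9/4, donne l'accélération: a(t) = 9·exp(3·t/2)/4. De l'équation de l'accélération a(t) = 9·exp(3·t/2)/4, nous substituons t = 8.637568207591194 pour obtenir a = 952916.468414377.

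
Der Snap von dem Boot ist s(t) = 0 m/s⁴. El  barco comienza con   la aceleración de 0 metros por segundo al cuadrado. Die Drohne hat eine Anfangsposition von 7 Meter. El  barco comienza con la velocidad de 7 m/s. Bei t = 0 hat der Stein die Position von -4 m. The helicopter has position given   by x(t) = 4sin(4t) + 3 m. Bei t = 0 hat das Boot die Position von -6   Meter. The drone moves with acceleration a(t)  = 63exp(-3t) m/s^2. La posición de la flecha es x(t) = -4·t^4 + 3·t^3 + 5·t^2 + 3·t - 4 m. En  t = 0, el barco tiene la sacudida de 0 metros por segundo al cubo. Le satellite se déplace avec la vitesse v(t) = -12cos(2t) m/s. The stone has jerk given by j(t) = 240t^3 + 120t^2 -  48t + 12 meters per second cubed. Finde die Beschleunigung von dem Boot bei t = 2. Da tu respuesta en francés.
Nous devons trouver la primitive de notre équation du snap s(t) = 0 2 fois. En intégrant le snap et en utilisant la condition initiale j(0) = 0, nous obtenons j(t) = 0. En prenant ∫j(t)dt et en appliquant a(0) = 0, nous trouvons a(t) = 0. De l'équation de l'accélération a(t) = 0, nous substituons t = 2 pour obtenir a = 0.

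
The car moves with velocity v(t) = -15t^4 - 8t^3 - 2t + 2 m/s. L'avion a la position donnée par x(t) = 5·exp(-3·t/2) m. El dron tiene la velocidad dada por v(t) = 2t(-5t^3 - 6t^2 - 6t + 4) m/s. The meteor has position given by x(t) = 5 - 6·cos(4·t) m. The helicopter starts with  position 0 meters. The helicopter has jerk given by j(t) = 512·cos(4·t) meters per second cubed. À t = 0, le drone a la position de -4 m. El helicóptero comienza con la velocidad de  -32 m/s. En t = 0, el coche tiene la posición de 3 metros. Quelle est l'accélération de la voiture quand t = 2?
En partant de la vitesse v(t) = -15·t^4 - 8·t^3 - 2·t + 2, nous prenons 1 dérivée. En prenant d/dt de v(t), nous trouvons a(t) = -60·t^3 - 24·t^2 - 2. Nous avons l'accélération a(t) = -60·t^3 - 24·t^2 - 2. En substituant t = 2: a(2) = -578.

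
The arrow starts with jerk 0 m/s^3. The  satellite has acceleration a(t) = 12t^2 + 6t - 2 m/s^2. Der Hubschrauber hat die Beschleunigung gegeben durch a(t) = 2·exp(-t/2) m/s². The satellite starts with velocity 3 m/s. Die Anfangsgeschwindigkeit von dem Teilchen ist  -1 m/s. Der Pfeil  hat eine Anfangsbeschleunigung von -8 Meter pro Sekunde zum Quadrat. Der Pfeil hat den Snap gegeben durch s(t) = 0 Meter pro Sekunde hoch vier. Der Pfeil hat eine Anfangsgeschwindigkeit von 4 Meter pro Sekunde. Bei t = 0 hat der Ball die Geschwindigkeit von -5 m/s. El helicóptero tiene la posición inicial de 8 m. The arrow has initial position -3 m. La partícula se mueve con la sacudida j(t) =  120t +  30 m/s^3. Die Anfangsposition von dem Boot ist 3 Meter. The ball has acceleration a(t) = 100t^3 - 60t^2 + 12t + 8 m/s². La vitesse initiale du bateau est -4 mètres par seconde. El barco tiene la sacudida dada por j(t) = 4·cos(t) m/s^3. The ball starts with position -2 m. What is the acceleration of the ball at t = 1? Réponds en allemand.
Mit a(t) = 100·t^3 - 60·t^2 + 12·t + 8 und Einsetzen von t = 1, finden wir a = 60.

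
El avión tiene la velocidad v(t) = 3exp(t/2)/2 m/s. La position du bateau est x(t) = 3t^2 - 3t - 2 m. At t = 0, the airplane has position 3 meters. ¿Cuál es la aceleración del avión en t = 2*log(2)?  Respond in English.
We must differentiate our velocity equation v(t) = 3·exp(t/2)/2 1 time. Differentiating velocity, we get acceleration: a(t) = 3·exp(t/2)/4. We have acceleration a(t) = 3·exp(t/2)/4. Substituting t = 2*log(2): a(2*log(2)) = 3/2.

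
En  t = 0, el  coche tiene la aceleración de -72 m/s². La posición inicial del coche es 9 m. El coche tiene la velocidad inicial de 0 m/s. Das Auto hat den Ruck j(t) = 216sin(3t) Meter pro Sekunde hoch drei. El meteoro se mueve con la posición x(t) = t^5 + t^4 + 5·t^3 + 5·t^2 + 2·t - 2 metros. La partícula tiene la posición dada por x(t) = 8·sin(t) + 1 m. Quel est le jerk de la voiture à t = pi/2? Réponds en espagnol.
Tenemos la sacudida j(t) = 216·sin(3·t). Sustituyendo t = pi/2: j(pi/2) = -216.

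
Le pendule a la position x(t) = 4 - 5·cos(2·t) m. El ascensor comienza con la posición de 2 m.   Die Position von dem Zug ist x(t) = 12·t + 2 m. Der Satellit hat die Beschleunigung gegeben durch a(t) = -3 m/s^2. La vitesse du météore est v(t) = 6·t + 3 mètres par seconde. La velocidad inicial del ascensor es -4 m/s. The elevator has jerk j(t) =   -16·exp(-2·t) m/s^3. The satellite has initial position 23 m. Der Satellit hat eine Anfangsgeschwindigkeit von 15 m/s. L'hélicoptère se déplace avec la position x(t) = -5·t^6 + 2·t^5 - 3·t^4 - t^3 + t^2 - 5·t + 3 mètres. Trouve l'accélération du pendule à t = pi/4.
Nous devons dériver notre équation de la position x(t) = 4 - 5·cos(2·t) 2 fois. En prenant d/dt de x(t), nous trouvons v(t) = 10·sin(2·t). En dérivant la vitesse, nous obtenons l'accélération: a(t) = 20·cos(2·t). En utilisant a(t) = 20·cos(2·t) et en substituant t = pi/4, nous trouvons a = 0.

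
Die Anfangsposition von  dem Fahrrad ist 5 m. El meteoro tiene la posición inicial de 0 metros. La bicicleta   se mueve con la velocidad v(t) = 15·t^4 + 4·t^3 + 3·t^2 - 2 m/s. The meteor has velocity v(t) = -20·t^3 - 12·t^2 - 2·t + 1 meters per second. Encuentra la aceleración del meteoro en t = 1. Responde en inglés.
Starting from velocity v(t) = -20·t^3 - 12·t^2 - 2·t + 1, we take 1 derivative. Taking d/dt of v(t), we find a(t) = -60·t^2 - 24·t - 2. From the given acceleration equation a(t) = -60·t^2 - 24·t - 2, we substitute t = 1 to get a = -86.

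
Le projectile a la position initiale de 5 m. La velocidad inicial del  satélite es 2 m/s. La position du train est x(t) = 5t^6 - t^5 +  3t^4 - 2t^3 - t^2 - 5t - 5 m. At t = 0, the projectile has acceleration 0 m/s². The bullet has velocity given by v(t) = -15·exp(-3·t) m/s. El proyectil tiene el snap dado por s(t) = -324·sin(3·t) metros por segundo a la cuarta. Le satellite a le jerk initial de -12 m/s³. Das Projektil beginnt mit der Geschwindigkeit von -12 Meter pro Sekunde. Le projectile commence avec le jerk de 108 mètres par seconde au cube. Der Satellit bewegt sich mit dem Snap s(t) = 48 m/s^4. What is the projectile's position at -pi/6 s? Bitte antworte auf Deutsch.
Ausgehend von dem Snap s(t) = -324·sin(3·t), nehmen wir 4 Stammfunktionen. Mit ∫s(t)dt und Anwendung von j(0) = 108, finden wir j(t) = 108·cos(3·t). Durch Integration von dem Ruck und Verwendung der Anfangsbedingung a(0) = 0, erhalten wir a(t) = 36·sin(3·t). Mit ∫a(t)dt und Anwendung von v(0) = -12, finden wir v(t) = -12·cos(3·t). Die Stammfunktion von der Geschwindigkeit ist die Position. Mit x(0) = 5 erhalten wir x(t) = 5 - 4·sin(3·t). Wir haben die Position x(t) = 5 - 4·sin(3·t). Durch Einsetzen von t = -pi/6: x(-pi/6) = 9.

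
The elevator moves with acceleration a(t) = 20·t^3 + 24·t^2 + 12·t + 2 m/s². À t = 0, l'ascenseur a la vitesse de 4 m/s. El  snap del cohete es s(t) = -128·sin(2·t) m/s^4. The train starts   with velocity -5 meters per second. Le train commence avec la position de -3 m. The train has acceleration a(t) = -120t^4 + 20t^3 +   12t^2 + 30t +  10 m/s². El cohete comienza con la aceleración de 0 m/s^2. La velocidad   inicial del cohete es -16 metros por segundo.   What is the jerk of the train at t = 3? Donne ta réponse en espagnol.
Para resolver esto, necesitamos tomar 1 derivada de nuestra ecuación de la aceleración a(t) = -120·t^4 + 20·t^3 + 12·t^2 + 30·t + 10. La derivada de la aceleración da la sacudida: j(t) = -480·t^3 + 60·t^2 + 24·t + 30. De la ecuación de la sacudida j(t) = -480·t^3 + 60·t^2 + 24·t + 30, sustituimos t = 3 para obtener j = -12318.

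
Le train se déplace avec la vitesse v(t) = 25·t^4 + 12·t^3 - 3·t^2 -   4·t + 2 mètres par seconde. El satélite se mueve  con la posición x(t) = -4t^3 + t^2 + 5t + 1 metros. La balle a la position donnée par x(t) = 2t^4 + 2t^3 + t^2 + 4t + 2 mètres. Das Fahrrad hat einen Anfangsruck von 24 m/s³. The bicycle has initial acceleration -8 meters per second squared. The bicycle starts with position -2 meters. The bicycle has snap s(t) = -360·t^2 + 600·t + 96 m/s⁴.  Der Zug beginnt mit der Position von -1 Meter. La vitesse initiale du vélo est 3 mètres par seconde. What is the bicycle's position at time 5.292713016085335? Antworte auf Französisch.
Nous devons trouver l'intégrale de notre équation du snap s(t) = -360·t^2 + 600·t + 96 4 fois. L'intégrale du snap est le jerk. En utilisant j(0) = 24, nous obtenons j(t) = -120·t^3 + 300·t^2 + 96·t + 24. En intégrant le jerk et en utilisant la condition initiale a(0) = -8, nous obtenons a(t) = -30·t^4 + 100·t^3 + 48·t^2 + 24·t - 8. La primitive de l'accélération, avec v(0) = 3, donne la vitesse: v(t) = -6·t^5 + 25·t^4 + 16·t^3 + 12·t^2 - 8·t + 3. L'intégrale de la vitesse, avec x(0) = -2, donne la position: x(t) = -t^6 + 5·t^5 + 4·t^4 + 4·t^3 - 4·t^2 + 3·t - 2. De l'équation de la position x(t) = -t^6 + 5·t^5 + 4·t^4 + 4·t^3 - 4·t^2 + 3·t - 2, nous substituons t = 5.292713016085335 pour obtenir x = 2418.03173958174.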